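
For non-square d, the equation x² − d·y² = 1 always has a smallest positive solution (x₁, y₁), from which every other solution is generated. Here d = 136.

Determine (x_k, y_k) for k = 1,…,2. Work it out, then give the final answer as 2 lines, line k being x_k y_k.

d=136: √d = [11; 1,1,1,22] (ℓ=4, even), read p_3/q_3
k=0  a_k=11  p_k/q_k = 11/1
…
k=2  a_k=1  p_k/q_k = 23/2
k=3  a_k=1  p_k/q_k = 35/3
fundamental: x₁=35, y₁=3  (since 1225 − 136·9 = 1)
k=2:  x_2 = 35·35+136·3·3 = 2449,  y_2 = 35·3+3·35 = 210

35 3
2449 210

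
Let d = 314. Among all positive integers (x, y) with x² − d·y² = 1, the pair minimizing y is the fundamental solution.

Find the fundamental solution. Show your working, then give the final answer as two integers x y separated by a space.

392499 22150

d=314: √d = [17; 1,2,1,1,2,1,34] (ℓ=7, odd), read p_13/q_13
i=0: a=17 ⇒ p=17, q=1
…
i=3: a=1 ⇒ p=71, q=4
i=4: a=1 ⇒ p=124, q=7
i=5: a=2 ⇒ p=319, q=18
…
i=9: a=2 ⇒ p=47029, q=2654
…
i=11: a=1 ⇒ p=109882, q=6201
i=12: a=2 ⇒ p=282617, q=15949
i=13: a=1 ⇒ p=392499, q=22150
(x₁, y₁) = (392499, 22150);  392499² − 314·22150² = 1 ✓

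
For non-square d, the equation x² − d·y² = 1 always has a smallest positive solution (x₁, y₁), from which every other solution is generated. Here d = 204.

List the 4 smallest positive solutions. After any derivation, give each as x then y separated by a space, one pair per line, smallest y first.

[14; 3,1,1,6,1,1,3,28] for √204; ℓ=8 ⇒ convergent index 7
i=0: a=14 ⇒ p=14, q=1
i=1: a=3 ⇒ p=43, q=3
i=2: a=1 ⇒ p=57, q=4
i=3: a=1 ⇒ p=100, q=7
…
i=6: a=1 ⇒ p=1414, q=99
i=7: a=3 ⇒ p=4999, q=350
→ (4999, 350).  Check: 4999²=24990001, 204·350²=24990000, difference 1.
(x_2, y_2) = (4999·4999 + 204·350·350, 4999·350 + 350·4999) = (49980001, 3499300)
(x_3, y_3) = (4999·49980001 + 204·350·3499300, 4999·3499300 + 350·49980001) = (499700044999, 34986001050)
(x_4, y_4) = (4999·499700044999 + 204·350·34986001050, 4999·34986001050 + 350·499700044999) = (4996000999920001, 349790034998600)

4999 350
49980001 3499300
499700044999 34986001050
4996000999920001 349790034998600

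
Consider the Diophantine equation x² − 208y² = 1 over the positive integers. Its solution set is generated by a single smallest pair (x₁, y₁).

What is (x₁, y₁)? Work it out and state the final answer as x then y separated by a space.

d=208: √d = [14; 2,2,1,2,2,28] (ℓ=6, even), read p_5/q_5
a_0=14:  p_0=14·1+0=14,  q_0=14·0+1=1
a_1=2:  p_1=2·14+1=29,  q_1=2·1+0=2
a_2=2:  p_2=2·29+14=72,  q_2=2·2+1=5
a_3=1:  p_3=1·72+29=101,  q_3=1·5+2=7
a_4=2:  p_4=2·101+72=274,  q_4=2·7+5=19
a_5=2:  p_5=2·274+101=649,  q_5=2·19+7=45
fundamental: x₁=649, y₁=45  (since 421201 − 208·2025 = 1)

649 45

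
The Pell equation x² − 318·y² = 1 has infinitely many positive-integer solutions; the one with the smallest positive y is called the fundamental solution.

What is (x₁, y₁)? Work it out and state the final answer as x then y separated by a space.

107 6

√318 = [17; 1,4,1,34, …], period ℓ=4 (even) → k=3
k=0  a_k=17  p_k/q_k = 17/1
…
k=2  a_k=4  p_k/q_k = 89/5
k=3  a_k=1  p_k/q_k = 107/6
(x₁, y₁) = (107, 6);  107² − 318·6² = 1 ✓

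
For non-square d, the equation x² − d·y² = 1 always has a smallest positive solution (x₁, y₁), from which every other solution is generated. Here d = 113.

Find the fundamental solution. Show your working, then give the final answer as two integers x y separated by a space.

1204353 113296

√113 = [10; 1,1,1,2,2,1,1,1,20, …], period ℓ=9 (odd) → k=17
i=0: a=10 ⇒ p=10, q=1
i=1: a=1 ⇒ p=11, q=1
…
i=3: a=1 ⇒ p=32, q=3
i=4: a=2 ⇒ p=85, q=8
i=5: a=2 ⇒ p=202, q=19
i=6: a=1 ⇒ p=287, q=27
i=7: a=1 ⇒ p=489, q=46
…
i=9: a=20 ⇒ p=16009, q=1506
i=10: a=1 ⇒ p=16785, q=1579
i=11: a=1 ⇒ p=32794, q=3085
i=12: a=1 ⇒ p=49579, q=4664
i=13: a=2 ⇒ p=131952, q=12413
i=14: a=2 ⇒ p=313483, q=29490
i=15: a=1 ⇒ p=445435, q=41903
i=16: a=1 ⇒ p=758918, q=71393
i=17: a=1 ⇒ p=1204353, q=113296
→ (1204353, 113296).  Check: 1204353²=1450466148609, 113·113296²=1450466148608, difference 1.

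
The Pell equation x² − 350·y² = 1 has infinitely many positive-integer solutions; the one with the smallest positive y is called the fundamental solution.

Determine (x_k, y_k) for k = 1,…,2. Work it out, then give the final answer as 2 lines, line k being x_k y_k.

√350 → a₀=18, period (1,2,2,2,1,36); ℓ=6 even so k=5
a_0=18:  p_0=18·1+0=18,  q_0=18·0+1=1
a_1=1:  p_1=1·18+1=19,  q_1=1·1+0=1
a_2=2:  p_2=2·19+18=56,  q_2=2·1+1=3
a_3=2:  p_3=2·56+19=131,  q_3=2·3+1=7
a_4=2:  p_4=2·131+56=318,  q_4=2·7+3=17
a_5=1:  p_5=1·318+131=449,  q_5=1·17+7=24
→ (449, 24).  Check: 449²=201601, 350·24²=201600, difference 1.
(449+24√350)^2 = 403201 + 21552√350

449 24
403201 21552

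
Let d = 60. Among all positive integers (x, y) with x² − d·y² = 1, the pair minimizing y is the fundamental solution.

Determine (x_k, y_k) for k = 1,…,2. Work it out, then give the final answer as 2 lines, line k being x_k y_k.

√60 = [7; 1,2,1,14, …], period ℓ=4 (even) → k=3
k=0  a_k=7  p_k/q_k = 7/1
…
k=2  a_k=2  p_k/q_k = 23/3
k=3  a_k=1  p_k/q_k = 31/4
(x₁, y₁) = (31, 4);  31² − 60·4² = 1 ✓
(x_2, y_2) = (31·31 + 60·4·4, 31·4 + 4·31) = (1921, 248)

31 4
1921 248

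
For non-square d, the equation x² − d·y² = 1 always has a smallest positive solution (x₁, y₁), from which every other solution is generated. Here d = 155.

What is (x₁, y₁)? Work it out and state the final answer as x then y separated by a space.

249 20

√155 → a₀=12, period (2,4,2,24); ℓ=4 even so k=3
a_0=12:  p_0=12·1+0=12,  q_0=12·0+1=1
a_1=2:  p_1=2·12+1=25,  q_1=2·1+0=2
a_2=4:  p_2=4·25+12=112,  q_2=4·2+1=9
a_3=2:  p_3=2·112+25=249,  q_3=2·9+2=20
(x₁, y₁) = (249, 20);  249² − 155·20² = 1 ✓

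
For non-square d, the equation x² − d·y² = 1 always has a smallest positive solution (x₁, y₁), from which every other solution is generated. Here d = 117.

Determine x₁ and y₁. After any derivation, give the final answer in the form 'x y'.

649 60

√117 = [10; 1,4,2,4,1,20, …], period ℓ=6 (even) → k=5
a_0=10:  p_0=10·1+0=10,  q_0=10·0+1=1
…
a_2=4:  p_2=4·11+10=54,  q_2=4·1+1=5
a_3=2:  p_3=2·54+11=119,  q_3=2·5+1=11
a_4=4:  p_4=4·119+54=530,  q_4=4·11+5=49
a_5=1:  p_5=1·530+119=649,  q_5=1·49+11=60
(x₁, y₁) = (649, 60);  649² − 117·60² = 1 ✓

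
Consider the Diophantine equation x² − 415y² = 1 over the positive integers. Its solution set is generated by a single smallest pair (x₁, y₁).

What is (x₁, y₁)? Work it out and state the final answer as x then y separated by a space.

18412804 903849

√415 = [20; 2,1,2,4,6,…,1,2,40, …], period ℓ=16 (even) → k=15
step 0: (20, 1)  from 20·(1,0) + (0,1)
…
step 7: (9595, 471)  from 1·(5154,253) + (4441,218)
step 8: (33939, 1666)  from 3·(9595,471) + (5154,253)
…
step 11: (508372, 24955)  from 6·(77473,3803) + (43534,2137)
step 12: (2110961, 103623)  from 4·(508372,24955) + (77473,3803)
…
step 14: (6841255, 335824)  from 1·(4730294,232201) + (2110961,103623)
step 15: (18412804, 903849)  from 2·(6841255,335824) + (4730294,232201)
→ (18412804, 903849).  Check: 18412804²=339031351142416, 415·903849²=339031351142415, difference 1.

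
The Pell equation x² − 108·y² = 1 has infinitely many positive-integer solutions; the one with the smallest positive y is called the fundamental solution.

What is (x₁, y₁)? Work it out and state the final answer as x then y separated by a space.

1351 130

[10; 2,1,1,4,1,1,2,20] for √108; ℓ=8 ⇒ convergent index 7
k=0  a_k=10  p_k/q_k = 10/1
k=1  a_k=2  p_k/q_k = 21/2
k=2  a_k=1  p_k/q_k = 31/3
k=3  a_k=1  p_k/q_k = 52/5
k=4  a_k=4  p_k/q_k = 239/23
k=5  a_k=1  p_k/q_k = 291/28
k=6  a_k=1  p_k/q_k = 530/51
k=7  a_k=2  p_k/q_k = 1351/130
fundamental: x₁=1351, y₁=130  (since 1825201 − 108·16900 = 1)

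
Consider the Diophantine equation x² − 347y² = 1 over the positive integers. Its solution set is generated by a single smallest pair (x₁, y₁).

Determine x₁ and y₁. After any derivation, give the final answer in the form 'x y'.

641602 34443

√347 → a₀=18, period (1,1,1,2,4,…,1,1,36); ℓ=14 even so k=13
k=0  a_k=18  p_k/q_k = 18/1
…
k=3  a_k=1  p_k/q_k = 56/3
…
k=5  a_k=4  p_k/q_k = 652/35
…
k=9  a_k=4  p_k/q_k = 74549/4002
k=10  a_k=2  p_k/q_k = 164168/8813
…
k=12  a_k=1  p_k/q_k = 402885/21628
k=13  a_k=1  p_k/q_k = 641602/34443
(x₁, y₁) = (641602, 34443);  641602² − 347·34443² = 1 ✓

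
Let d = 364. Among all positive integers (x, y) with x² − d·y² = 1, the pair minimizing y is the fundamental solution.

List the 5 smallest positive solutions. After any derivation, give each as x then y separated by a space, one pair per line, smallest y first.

4954951 259710
49103078824801 2573700648420
486606699052048124551 25505121203178395130
4822224700149240710505379201 252753251621617410554928840
47787774200457874208819626306623751 2504759953751544114971907242978550

√364 → a₀=19, period (12,1,2,3,1,8,1,3,2,1,12,38); ℓ=12 even so k=11
k=0  a_k=19  p_k/q_k = 19/1
k=1  a_k=12  p_k/q_k = 229/12
…
k=4  a_k=3  p_k/q_k = 2423/127
…
k=7  a_k=1  p_k/q_k = 30755/1612
…
k=10  a_k=1  p_k/q_k = 390371/20461
k=11  a_k=12  p_k/q_k = 4954951/259710
(x₁, y₁) = (4954951, 259710);  4954951² − 364·259710² = 1 ✓
k=2:  x_2 = 4954951·4954951+364·259710·259710 = 49103078824801,  y_2 = 4954951·259710+259710·4954951 = 2573700648420
k=3:  x_3 = 4954951·49103078824801+364·259710·2573700648420 = 486606699052048124551,  y_3 = 4954951·2573700648420+259710·49103078824801 = 25505121203178395130
k=4:  x_4 = 4954951·486606699052048124551+364·259710·25505121203178395130 = 4822224700149240710505379201,  y_4 = 4954951·25505121203178395130+259710·486606699052048124551 = 252753251621617410554928840
k=5:  x_5 = 4954951·4822224700149240710505379201+364·259710·252753251621617410554928840 = 47787774200457874208819626306623751,  y_5 = 4954951·252753251621617410554928840+259710·4822224700149240710505379201 = 2504759953751544114971907242978550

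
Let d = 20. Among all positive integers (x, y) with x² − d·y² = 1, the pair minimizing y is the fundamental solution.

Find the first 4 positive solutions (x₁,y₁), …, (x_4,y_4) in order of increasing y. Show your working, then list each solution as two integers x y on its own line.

9 2
161 36
2889 646
51841 11592

√20 → a₀=4, period (2,8); ℓ=2 even so k=1
k=0  a_k=4  p_k/q_k = 4/1
k=1  a_k=2  p_k/q_k = 9/2
fundamental: x₁=9, y₁=2  (since 81 − 20·4 = 1)
n=2: (9,2)∘(9,2) = (9·9+20·2·2, 9·2+2·9) = (161,36)
n=3: (161,36)∘(9,2) = (9·161+20·2·36, 9·36+2·161) = (2889,646)
n=4: (2889,646)∘(9,2) = (9·2889+20·2·646, 9·646+2·2889) = (51841,11592)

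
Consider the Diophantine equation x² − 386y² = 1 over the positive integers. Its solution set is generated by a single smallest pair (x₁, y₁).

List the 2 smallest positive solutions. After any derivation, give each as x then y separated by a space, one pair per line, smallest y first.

111555 5678
24889036049 1266818580

[19; 1,1,1,4,1,18,1,4,1,1,1,38] for √386; ℓ=12 ⇒ convergent index 11
k=0  a_k=19  p_k/q_k = 19/1
…
k=2  a_k=1  p_k/q_k = 39/2
…
k=6  a_k=18  p_k/q_k = 6287/320
…
k=8  a_k=4  p_k/q_k = 32771/1668
k=9  a_k=1  p_k/q_k = 39392/2005
k=10  a_k=1  p_k/q_k = 72163/3673
k=11  a_k=1  p_k/q_k = 111555/5678
fundamental: x₁=111555, y₁=5678  (since 12444518025 − 386·32239684 = 1)
k=2:  x_2 = 111555·111555+386·5678·5678 = 24889036049,  y_2 = 111555·5678+5678·111555 = 1266818580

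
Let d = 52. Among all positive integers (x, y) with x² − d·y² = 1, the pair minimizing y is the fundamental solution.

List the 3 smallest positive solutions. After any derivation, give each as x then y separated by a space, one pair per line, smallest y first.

649 90
842401 116820
1093435849 151632270

√52 = [7; 4,1,2,1,4,14, …], period ℓ=6 (even) → k=5
i=0: a=7 ⇒ p=7, q=1
…
i=2: a=1 ⇒ p=36, q=5
i=3: a=2 ⇒ p=101, q=14
i=4: a=1 ⇒ p=137, q=19
i=5: a=4 ⇒ p=649, q=90
(x₁, y₁) = (649, 90);  649² − 52·90² = 1 ✓
n=2: (649,90)∘(649,90) = (649·649+52·90·90, 649·90+90·649) = (842401,116820)
n=3: (842401,116820)∘(649,90) = (649·842401+52·90·116820, 649·116820+90·842401) = (1093435849,151632270)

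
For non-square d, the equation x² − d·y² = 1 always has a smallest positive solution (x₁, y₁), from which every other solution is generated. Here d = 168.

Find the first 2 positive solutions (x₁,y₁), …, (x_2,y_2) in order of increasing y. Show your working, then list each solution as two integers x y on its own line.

13 1
337 26

√168 = [12; 1,24, …], period ℓ=2 (even) → k=1
a_0=12:  p_0=12·1+0=12,  q_0=12·0+1=1
a_1=1:  p_1=1·12+1=13,  q_1=1·1+0=1
(x₁, y₁) = (13, 1);  13² − 168·1² = 1 ✓
k=2:  x_2 = 13·13+168·1·1 = 337,  y_2 = 13·1+1·13 = 26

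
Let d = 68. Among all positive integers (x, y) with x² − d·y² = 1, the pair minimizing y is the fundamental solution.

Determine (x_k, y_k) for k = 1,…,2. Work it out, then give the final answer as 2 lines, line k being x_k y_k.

√68 → a₀=8, period (4,16); ℓ=2 even so k=1
step 0: (8, 1)  from 8·(1,0) + (0,1)
step 1: (33, 4)  from 4·(8,1) + (1,0)
(x₁, y₁) = (33, 4);  33² − 68·4² = 1 ✓
n=2: (33,4)∘(33,4) = (33·33+68·4·4, 33·4+4·33) = (2177,264)

33 4
2177 264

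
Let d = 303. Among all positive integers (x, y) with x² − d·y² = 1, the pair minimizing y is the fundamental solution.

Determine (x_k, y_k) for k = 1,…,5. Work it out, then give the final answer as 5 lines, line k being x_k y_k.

d=303: √d = [17; 2,2,5,2,2,34] (ℓ=6, even), read p_5/q_5
step 0: (17, 1)  from 17·(1,0) + (0,1)
step 1: (35, 2)  from 2·(17,1) + (1,0)
…
step 4: (1027, 59)  from 2·(470,27) + (87,5)
step 5: (2524, 145)  from 2·(1027,59) + (470,27)
→ (2524, 145).  Check: 2524²=6370576, 303·145²=6370575, difference 1.
(x_2, y_2) = (2524·2524 + 303·145·145, 2524·145 + 145·2524) = (12741151, 731960)
(x_3, y_3) = (2524·12741151 + 303·145·731960, 2524·731960 + 145·12741151) = (64317327724, 3694933935)
(x_4, y_4) = (2524·64317327724 + 303·145·3694933935, 2524·3694933935 + 145·64317327724) = (324673857609601, 18652025771920)
(x_5, y_5) = (2524·324673857609601 + 303·145·18652025771920, 2524·18652025771920 + 145·324673857609601) = (1638953568895938124, 94155422401718225)

2524 145
12741151 731960
64317327724 3694933935
324673857609601 18652025771920
1638953568895938124 94155422401718225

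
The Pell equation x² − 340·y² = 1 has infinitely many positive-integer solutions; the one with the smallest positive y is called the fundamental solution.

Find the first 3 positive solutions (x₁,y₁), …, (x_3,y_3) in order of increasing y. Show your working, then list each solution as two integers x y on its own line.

285769 15498
163327842721 8857695924
93348068572789129 5062509812995614

[18; 2,3,1,1,1,…,3,2,36] for √340; ℓ=14 ⇒ convergent index 13
i=0: a=18 ⇒ p=18, q=1
…
i=2: a=3 ⇒ p=129, q=7
…
i=6: a=1 ⇒ p=756, q=41
…
i=8: a=1 ⇒ p=7265, q=394
i=9: a=1 ⇒ p=13774, q=747
i=10: a=1 ⇒ p=21039, q=1141
…
i=12: a=3 ⇒ p=125478, q=6805
i=13: a=2 ⇒ p=285769, q=15498
(x₁, y₁) = (285769, 15498);  285769² − 340·15498² = 1 ✓
(x_2, y_2) = (285769·285769 + 340·15498·15498, 285769·15498 + 15498·285769) = (163327842721, 8857695924)
(x_3, y_3) = (285769·163327842721 + 340·15498·8857695924, 285769·8857695924 + 15498·163327842721) = (93348068572789129, 5062509812995614)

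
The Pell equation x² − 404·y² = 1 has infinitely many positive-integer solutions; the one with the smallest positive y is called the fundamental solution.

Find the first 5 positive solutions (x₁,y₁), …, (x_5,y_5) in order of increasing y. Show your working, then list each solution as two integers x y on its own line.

√404 = [20; 10,40, …], period ℓ=2 (even) → k=1
k=0  a_k=20  p_k/q_k = 20/1
k=1  a_k=10  p_k/q_k = 201/10
→ (201, 10).  Check: 201²=40401, 404·10²=40400, difference 1.
k=2:  x_2 = 201·201+404·10·10 = 80801,  y_2 = 201·10+10·201 = 4020
k=3:  x_3 = 201·80801+404·10·4020 = 32481801,  y_3 = 201·4020+10·80801 = 1616030
k=4:  x_4 = 201·32481801+404·10·1616030 = 13057603201,  y_4 = 201·1616030+10·32481801 = 649640040
k=5:  x_5 = 201·13057603201+404·10·649640040 = 5249124005001,  y_5 = 201·649640040+10·13057603201 = 261153680050

201 10
80801 4020
32481801 1616030
13057603201 649640040
5249124005001 261153680050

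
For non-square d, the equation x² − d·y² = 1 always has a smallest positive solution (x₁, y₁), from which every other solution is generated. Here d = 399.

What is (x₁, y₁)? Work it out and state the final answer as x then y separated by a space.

20 1

√399 = [19; 1,38, …], period ℓ=2 (even) → k=1
k=0  a_k=19  p_k/q_k = 19/1
k=1  a_k=1  p_k/q_k = 20/1
(x₁, y₁) = (20, 1);  20² − 399·1² = 1 ✓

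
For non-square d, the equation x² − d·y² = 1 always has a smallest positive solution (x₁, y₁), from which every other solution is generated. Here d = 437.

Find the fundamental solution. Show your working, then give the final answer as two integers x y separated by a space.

4599 220

[20; 1,9,2,9,1,40] for √437; ℓ=6 ⇒ convergent index 5
step 0: (20, 1)  from 20·(1,0) + (0,1)
step 1: (21, 1)  from 1·(20,1) + (1,0)
step 2: (209, 10)  from 9·(21,1) + (20,1)
…
step 4: (4160, 199)  from 9·(439,21) + (209,10)
step 5: (4599, 220)  from 1·(4160,199) + (439,21)
→ (4599, 220).  Check: 4599²=21150801, 437·220²=21150800, difference 1.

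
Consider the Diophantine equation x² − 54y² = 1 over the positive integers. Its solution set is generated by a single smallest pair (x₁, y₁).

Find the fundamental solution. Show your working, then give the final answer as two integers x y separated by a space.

485 66

√54 → a₀=7, period (2,1,6,1,2,14); ℓ=6 even so k=5
a_0=7:  p_0=7·1+0=7,  q_0=7·0+1=1
a_1=2:  p_1=2·7+1=15,  q_1=2·1+0=2
a_2=1:  p_2=1·15+7=22,  q_2=1·2+1=3
a_3=6:  p_3=6·22+15=147,  q_3=6·3+2=20
a_4=1:  p_4=1·147+22=169,  q_4=1·20+3=23
a_5=2:  p_5=2·169+147=485,  q_5=2·23+20=66
→ (485, 66).  Check: 485²=235225, 54·66²=235224, difference 1.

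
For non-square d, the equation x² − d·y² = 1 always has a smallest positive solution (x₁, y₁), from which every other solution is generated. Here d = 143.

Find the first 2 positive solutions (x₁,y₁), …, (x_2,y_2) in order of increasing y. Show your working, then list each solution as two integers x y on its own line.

d=143: √d = [11; 1,22] (ℓ=2, even), read p_1/q_1
a_0=11:  p_0=11·1+0=11,  q_0=11·0+1=1
a_1=1:  p_1=1·11+1=12,  q_1=1·1+0=1
(x₁, y₁) = (12, 1);  12² − 143·1² = 1 ✓
(12+1√143)^2 = 287 + 24√143

12 1
287 24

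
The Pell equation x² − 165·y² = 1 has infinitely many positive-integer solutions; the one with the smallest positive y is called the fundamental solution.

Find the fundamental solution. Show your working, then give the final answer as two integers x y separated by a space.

[12; 1,5,2,5,1,24] for √165; ℓ=6 ⇒ convergent index 5
step 0: (12, 1)  from 12·(1,0) + (0,1)
step 1: (13, 1)  from 1·(12,1) + (1,0)
step 2: (77, 6)  from 5·(13,1) + (12,1)
step 3: (167, 13)  from 2·(77,6) + (13,1)
step 4: (912, 71)  from 5·(167,13) + (77,6)
step 5: (1079, 84)  from 1·(912,71) + (167,13)
(x₁, y₁) = (1079, 84);  1079² − 165·84² = 1 ✓

1079 84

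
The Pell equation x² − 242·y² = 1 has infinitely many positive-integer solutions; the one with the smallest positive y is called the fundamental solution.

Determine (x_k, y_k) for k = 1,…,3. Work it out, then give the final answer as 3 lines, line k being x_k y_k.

19601 1260
768398401 49394520
30122754096401 1936363971780

√242 = [15; 1,1,3,1,14,1,3,1,1,30, …], period ℓ=10 (even) → k=9
k=0  a_k=15  p_k/q_k = 15/1
k=1  a_k=1  p_k/q_k = 16/1
k=2  a_k=1  p_k/q_k = 31/2
…
k=5  a_k=14  p_k/q_k = 2069/133
k=6  a_k=1  p_k/q_k = 2209/142
k=7  a_k=3  p_k/q_k = 8696/559
k=8  a_k=1  p_k/q_k = 10905/701
k=9  a_k=1  p_k/q_k = 19601/1260
→ (19601, 1260).  Check: 19601²=384199201, 242·1260²=384199200, difference 1.
(x_2, y_2) = (19601·19601 + 242·1260·1260, 19601·1260 + 1260·19601) = (768398401, 49394520)
(x_3, y_3) = (19601·768398401 + 242·1260·49394520, 19601·49394520 + 1260·768398401) = (30122754096401, 1936363971780)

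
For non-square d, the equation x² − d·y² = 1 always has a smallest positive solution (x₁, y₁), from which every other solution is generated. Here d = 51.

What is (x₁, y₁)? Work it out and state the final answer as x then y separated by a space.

50 7

√51 → a₀=7, period (7,14); ℓ=2 even so k=1
a_0=7:  p_0=7·1+0=7,  q_0=7·0+1=1
a_1=7:  p_1=7·7+1=50,  q_1=7·1+0=7
fundamental: x₁=50, y₁=7  (since 2500 − 51·49 = 1)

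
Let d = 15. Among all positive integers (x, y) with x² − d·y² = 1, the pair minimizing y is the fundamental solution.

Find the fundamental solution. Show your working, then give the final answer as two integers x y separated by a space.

4 1

[3; 1,6] for √15; ℓ=2 ⇒ convergent index 1
i=0: a=3 ⇒ p=3, q=1
i=1: a=1 ⇒ p=4, q=1
fundamental: x₁=4, y₁=1  (since 16 − 15·1 = 1)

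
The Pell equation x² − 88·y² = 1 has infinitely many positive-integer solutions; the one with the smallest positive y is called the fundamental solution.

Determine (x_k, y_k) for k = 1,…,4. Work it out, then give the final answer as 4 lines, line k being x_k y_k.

[9; 2,1,1,1,2,18] for √88; ℓ=6 ⇒ convergent index 5
step 0: (9, 1)  from 9·(1,0) + (0,1)
step 1: (19, 2)  from 2·(9,1) + (1,0)
step 2: (28, 3)  from 1·(19,2) + (9,1)
step 3: (47, 5)  from 1·(28,3) + (19,2)
step 4: (75, 8)  from 1·(47,5) + (28,3)
step 5: (197, 21)  from 2·(75,8) + (47,5)
(x₁, y₁) = (197, 21);  197² − 88·21² = 1 ✓
(197+21√88)^2 = 77617 + 8274√88
(197+21√88)^3 = 30580901 + 3259935√88
(197+21√88)^4 = 12048797377 + 1284406116√88

197 21
77617 8274
30580901 3259935
12048797377 1284406116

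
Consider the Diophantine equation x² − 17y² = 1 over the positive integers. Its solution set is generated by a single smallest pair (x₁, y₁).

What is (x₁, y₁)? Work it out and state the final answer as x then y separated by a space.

[4; 8] for √17; ℓ=1 ⇒ convergent index 1
a_0=4:  p_0=4·1+0=4,  q_0=4·0+1=1
a_1=8:  p_1=8·4+1=33,  q_1=8·1+0=8
(x₁, y₁) = (33, 8);  33² − 17·8² = 1 ✓

33 8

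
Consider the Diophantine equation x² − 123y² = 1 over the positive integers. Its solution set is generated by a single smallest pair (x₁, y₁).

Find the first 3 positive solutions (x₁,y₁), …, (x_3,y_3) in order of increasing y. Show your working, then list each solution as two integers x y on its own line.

122 11
29767 2684
7263026 654885

√123 = [11; 11,22, …], period ℓ=2 (even) → k=1
k=0  a_k=11  p_k/q_k = 11/1
k=1  a_k=11  p_k/q_k = 122/11
→ (122, 11).  Check: 122²=14884, 123·11²=14883, difference 1.
n=2: (122,11)∘(122,11) = (122·122+123·11·11, 122·11+11·122) = (29767,2684)
n=3: (29767,2684)∘(122,11) = (122·29767+123·11·2684, 122·2684+11·29767) = (7263026,654885)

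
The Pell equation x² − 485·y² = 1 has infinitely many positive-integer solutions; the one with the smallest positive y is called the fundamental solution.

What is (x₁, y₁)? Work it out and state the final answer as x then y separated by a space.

969 44

d=485: √d = [22; 44] (ℓ=1, odd), read p_1/q_1
k=0  a_k=22  p_k/q_k = 22/1
k=1  a_k=44  p_k/q_k = 969/44
fundamental: x₁=969, y₁=44  (since 938961 − 485·1936 = 1)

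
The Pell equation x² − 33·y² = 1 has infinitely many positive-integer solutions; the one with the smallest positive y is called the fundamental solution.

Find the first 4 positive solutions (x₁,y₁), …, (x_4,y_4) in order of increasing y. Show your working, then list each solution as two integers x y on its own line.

d=33: √d = [5; 1,2,1,10] (ℓ=4, even), read p_3/q_3
step 0: (5, 1)  from 5·(1,0) + (0,1)
step 1: (6, 1)  from 1·(5,1) + (1,0)
step 2: (17, 3)  from 2·(6,1) + (5,1)
step 3: (23, 4)  from 1·(17,3) + (6,1)
→ (23, 4).  Check: 23²=529, 33·4²=528, difference 1.
n=2: (23,4)∘(23,4) = (23·23+33·4·4, 23·4+4·23) = (1057,184)
n=3: (1057,184)∘(23,4) = (23·1057+33·4·184, 23·184+4·1057) = (48599,8460)
n=4: (48599,8460)∘(23,4) = (23·48599+33·4·8460, 23·8460+4·48599) = (2234497,388976)

23 4
1057 184
48599 8460
2234497 388976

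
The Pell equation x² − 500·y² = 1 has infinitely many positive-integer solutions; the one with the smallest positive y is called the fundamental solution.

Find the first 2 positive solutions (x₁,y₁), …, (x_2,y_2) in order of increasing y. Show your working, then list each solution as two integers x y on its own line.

930249 41602
1730726404001 77400437796

d=500: √d = [22; 2,1,3,2,1,…,1,2,44] (ℓ=14, even), read p_13/q_13
k=0  a_k=22  p_k/q_k = 22/1
…
k=3  a_k=3  p_k/q_k = 246/11
…
k=8  a_k=1  p_k/q_k = 15809/707
…
k=12  a_k=1  p_k/q_k = 335522/15005
k=13  a_k=2  p_k/q_k = 930249/41602
(x₁, y₁) = (930249, 41602);  930249² − 500·41602² = 1 ✓
(930249+41602√500)^2 = 1730726404001 + 77400437796√500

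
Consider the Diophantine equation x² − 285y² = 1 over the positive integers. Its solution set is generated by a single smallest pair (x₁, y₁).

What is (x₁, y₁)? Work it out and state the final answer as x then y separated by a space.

2431 144

[16; 1,7,2,7,1,32] for √285; ℓ=6 ⇒ convergent index 5
k=0  a_k=16  p_k/q_k = 16/1
…
k=3  a_k=2  p_k/q_k = 287/17
k=4  a_k=7  p_k/q_k = 2144/127
k=5  a_k=1  p_k/q_k = 2431/144
fundamental: x₁=2431, y₁=144  (since 5909761 − 285·20736 = 1)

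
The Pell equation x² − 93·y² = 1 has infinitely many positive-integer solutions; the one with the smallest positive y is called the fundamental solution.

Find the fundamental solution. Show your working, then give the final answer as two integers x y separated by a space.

12151 1260

[9; 1,1,1,4,6,4,1,1,1,18] for √93; ℓ=10 ⇒ convergent index 9
step 0: (9, 1)  from 9·(1,0) + (0,1)
step 1: (10, 1)  from 1·(9,1) + (1,0)
step 2: (19, 2)  from 1·(10,1) + (9,1)
…
step 4: (135, 14)  from 4·(29,3) + (19,2)
step 5: (839, 87)  from 6·(135,14) + (29,3)
step 6: (3491, 362)  from 4·(839,87) + (135,14)
step 7: (4330, 449)  from 1·(3491,362) + (839,87)
step 8: (7821, 811)  from 1·(4330,449) + (3491,362)
step 9: (12151, 1260)  from 1·(7821,811) + (4330,449)
(x₁, y₁) = (12151, 1260);  12151² − 93·1260² = 1 ✓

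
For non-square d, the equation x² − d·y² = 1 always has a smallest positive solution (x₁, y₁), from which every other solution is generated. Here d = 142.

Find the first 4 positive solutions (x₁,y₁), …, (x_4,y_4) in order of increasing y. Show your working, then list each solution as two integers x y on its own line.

143 12
40897 3432
11696399 981540
3345129217 280717008

[11; 1,10,1,22] for √142; ℓ=4 ⇒ convergent index 3
k=0  a_k=11  p_k/q_k = 11/1
k=1  a_k=1  p_k/q_k = 12/1
k=2  a_k=10  p_k/q_k = 131/11
k=3  a_k=1  p_k/q_k = 143/12
fundamental: x₁=143, y₁=12  (since 20449 − 142·144 = 1)
n=2: (143,12)∘(143,12) = (143·143+142·12·12, 143·12+12·143) = (40897,3432)
n=3: (40897,3432)∘(143,12) = (143·40897+142·12·3432, 143·3432+12·40897) = (11696399,981540)
n=4: (11696399,981540)∘(143,12) = (143·11696399+142·12·981540, 143·981540+12·11696399) = (3345129217,280717008)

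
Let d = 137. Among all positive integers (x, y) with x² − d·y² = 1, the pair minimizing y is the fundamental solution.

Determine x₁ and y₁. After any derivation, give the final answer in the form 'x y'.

√137 = [11; 1,2,2,1,1,2,2,1,22, …], period ℓ=9 (odd) → k=17
i=0: a=11 ⇒ p=11, q=1
i=1: a=1 ⇒ p=12, q=1
i=2: a=2 ⇒ p=35, q=3
…
i=4: a=1 ⇒ p=117, q=10
…
i=6: a=2 ⇒ p=515, q=44
…
i=8: a=1 ⇒ p=1744, q=149
i=9: a=22 ⇒ p=39597, q=3383
i=10: a=1 ⇒ p=41341, q=3532
i=11: a=2 ⇒ p=122279, q=10447
…
i=13: a=1 ⇒ p=408178, q=34873
i=14: a=1 ⇒ p=694077, q=59299
i=15: a=2 ⇒ p=1796332, q=153471
i=16: a=2 ⇒ p=4286741, q=366241
i=17: a=1 ⇒ p=6083073, q=519712
→ (6083073, 519712).  Check: 6083073²=37003777123329, 137·519712²=37003777123328, difference 1.

6083073 519712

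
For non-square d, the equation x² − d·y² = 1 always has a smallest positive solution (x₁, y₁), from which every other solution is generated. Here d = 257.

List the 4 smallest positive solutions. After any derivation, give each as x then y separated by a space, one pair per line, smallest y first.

513 32
526337 32832
540021249 33685600
554061275137 34561392768

d=257: √d = [16; 32] (ℓ=1, odd), read p_1/q_1
k=0  a_k=16  p_k/q_k = 16/1
k=1  a_k=32  p_k/q_k = 513/32
fundamental: x₁=513, y₁=32  (since 263169 − 257·1024 = 1)
k=2:  x_2 = 513·513+257·32·32 = 526337,  y_2 = 513·32+32·513 = 32832
k=3:  x_3 = 513·526337+257·32·32832 = 540021249,  y_3 = 513·32832+32·526337 = 33685600
k=4:  x_4 = 513·540021249+257·32·33685600 = 554061275137,  y_4 = 513·33685600+32·540021249 = 34561392768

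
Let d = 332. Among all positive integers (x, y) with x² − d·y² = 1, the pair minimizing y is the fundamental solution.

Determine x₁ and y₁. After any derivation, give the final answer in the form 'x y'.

13447 738

√332 → a₀=18, period (4,1,1,8,1,1,4,36); ℓ=8 even so k=7
step 0: (18, 1)  from 18·(1,0) + (0,1)
…
step 6: (2970, 163)  from 1·(1567,86) + (1403,77)
step 7: (13447, 738)  from 4·(2970,163) + (1567,86)
→ (13447, 738).  Check: 13447²=180821809, 332·738²=180821808, difference 1.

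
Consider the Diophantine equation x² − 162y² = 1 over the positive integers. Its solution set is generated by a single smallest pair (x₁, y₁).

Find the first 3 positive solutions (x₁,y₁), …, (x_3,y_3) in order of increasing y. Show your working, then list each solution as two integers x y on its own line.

√162 = [12; 1,2,1,2,12,2,1,2,1,24, …], period ℓ=10 (even) → k=9
step 0: (12, 1)  from 12·(1,0) + (0,1)
step 1: (13, 1)  from 1·(12,1) + (1,0)
…
step 3: (51, 4)  from 1·(38,3) + (13,1)
step 4: (140, 11)  from 2·(51,4) + (38,3)
step 5: (1731, 136)  from 12·(140,11) + (51,4)
step 6: (3602, 283)  from 2·(1731,136) + (140,11)
…
step 8: (14268, 1121)  from 2·(5333,419) + (3602,283)
step 9: (19601, 1540)  from 1·(14268,1121) + (5333,419)
→ (19601, 1540).  Check: 19601²=384199201, 162·1540²=384199200, difference 1.
k=2:  x_2 = 19601·19601+162·1540·1540 = 768398401,  y_2 = 19601·1540+1540·19601 = 60371080
k=3:  x_3 = 19601·768398401+162·1540·60371080 = 30122754096401,  y_3 = 19601·60371080+1540·768398401 = 2366667076620

19601 1540
768398401 60371080
30122754096401 2366667076620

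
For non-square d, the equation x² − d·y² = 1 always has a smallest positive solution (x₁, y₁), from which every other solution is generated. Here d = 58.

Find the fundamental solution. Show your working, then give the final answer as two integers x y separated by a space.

√58 = [7; 1,1,1,1,1,1,14, …], period ℓ=7 (odd) → k=13
a_0=7:  p_0=7·1+0=7,  q_0=7·0+1=1
…
a_3=1:  p_3=1·15+8=23,  q_3=1·2+1=3
…
a_9=1:  p_9=1·1546+1447=2993,  q_9=1·203+190=393
…
a_12=1:  p_12=1·7532+4539=12071,  q_12=1·989+596=1585
a_13=1:  p_13=1·12071+7532=19603,  q_13=1·1585+989=2574
(x₁, y₁) = (19603, 2574);  19603² − 58·2574² = 1 ✓

19603 2574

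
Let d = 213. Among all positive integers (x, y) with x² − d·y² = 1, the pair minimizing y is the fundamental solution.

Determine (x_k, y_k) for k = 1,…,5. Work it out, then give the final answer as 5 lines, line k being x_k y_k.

d=213: √d = [14; 1,1,2,6,1,8,1,6,2,1,1,28] (ℓ=12, even), read p_11/q_11
step 0: (14, 1)  from 14·(1,0) + (0,1)
…
step 2: (29, 2)  from 1·(15,1) + (14,1)
step 3: (73, 5)  from 2·(29,2) + (15,1)
…
step 5: (540, 37)  from 1·(467,32) + (73,5)
step 6: (4787, 328)  from 8·(540,37) + (467,32)
step 7: (5327, 365)  from 1·(4787,328) + (540,37)
step 8: (36749, 2518)  from 6·(5327,365) + (4787,328)
step 9: (78825, 5401)  from 2·(36749,2518) + (5327,365)
step 10: (115574, 7919)  from 1·(78825,5401) + (36749,2518)
step 11: (194399, 13320)  from 1·(115574,7919) + (78825,5401)
fundamental: x₁=194399, y₁=13320  (since 37790971201 − 213·177422400 = 1)
(194399+13320√213)^2 = 75581942401 + 5178789360√213
(194399+13320√213)^3 = 29386108041429599 + 2013502945575960√213
(194399+13320√213)^4 = 11425260034216163289601 + 782845918228863306720√213
(194399+13320√213)^5 = 4442118250753789746628859999 + 304368927313532092980546600√213

194399 13320
75581942401 5178789360
29386108041429599 2013502945575960
11425260034216163289601 782845918228863306720
4442118250753789746628859999 304368927313532092980546600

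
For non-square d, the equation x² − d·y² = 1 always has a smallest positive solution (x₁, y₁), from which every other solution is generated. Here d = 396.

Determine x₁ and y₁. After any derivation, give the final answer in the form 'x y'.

√396 = [19; 1,8,1,38, …], period ℓ=4 (even) → k=3
k=0  a_k=19  p_k/q_k = 19/1
…
k=2  a_k=8  p_k/q_k = 179/9
k=3  a_k=1  p_k/q_k = 199/10
fundamental: x₁=199, y₁=10  (since 39601 − 396·100 = 1)

199 10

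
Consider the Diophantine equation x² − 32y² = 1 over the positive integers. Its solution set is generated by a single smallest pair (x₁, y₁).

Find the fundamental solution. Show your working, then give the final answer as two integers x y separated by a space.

√32 → a₀=5, period (1,1,1,10); ℓ=4 even so k=3
a_0=5:  p_0=5·1+0=5,  q_0=5·0+1=1
…
a_2=1:  p_2=1·6+5=11,  q_2=1·1+1=2
a_3=1:  p_3=1·11+6=17,  q_3=1·2+1=3
fundamental: x₁=17, y₁=3  (since 289 − 32·9 = 1)

17 3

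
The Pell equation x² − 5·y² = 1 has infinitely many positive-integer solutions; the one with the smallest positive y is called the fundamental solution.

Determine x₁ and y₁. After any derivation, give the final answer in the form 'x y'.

[2; 4] for √5; ℓ=1 ⇒ convergent index 1
a_0=2:  p_0=2·1+0=2,  q_0=2·0+1=1
a_1=4:  p_1=4·2+1=9,  q_1=4·1+0=4
fundamental: x₁=9, y₁=4  (since 81 − 5·16 = 1)

9 4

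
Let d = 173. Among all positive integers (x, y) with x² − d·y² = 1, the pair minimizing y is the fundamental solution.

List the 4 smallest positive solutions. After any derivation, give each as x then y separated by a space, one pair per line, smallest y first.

2499849 190060
12498490045601 950242601880
62488675684008728649 4750926036134042180
312424506839974574118902401 23753195401006348176659760

d=173: √d = [13; 6,1,1,6,26] (ℓ=5, odd), read p_9/q_9
k=0  a_k=13  p_k/q_k = 13/1
k=1  a_k=6  p_k/q_k = 79/6
…
k=3  a_k=1  p_k/q_k = 171/13
…
k=5  a_k=26  p_k/q_k = 29239/2223
…
k=8  a_k=1  p_k/q_k = 382343/29069
k=9  a_k=6  p_k/q_k = 2499849/190060
(x₁, y₁) = (2499849, 190060);  2499849² − 173·190060² = 1 ✓
n=2: (2499849,190060)∘(2499849,190060) = (2499849·2499849+173·190060·190060, 2499849·190060+190060·2499849) = (12498490045601,950242601880)
n=3: (12498490045601,950242601880)∘(2499849,190060) = (2499849·12498490045601+173·190060·950242601880, 2499849·950242601880+190060·12498490045601) = (62488675684008728649,4750926036134042180)
n=4: (62488675684008728649,4750926036134042180)∘(2499849,190060) = (2499849·62488675684008728649+173·190060·4750926036134042180, 2499849·4750926036134042180+190060·62488675684008728649) = (312424506839974574118902401,23753195401006348176659760)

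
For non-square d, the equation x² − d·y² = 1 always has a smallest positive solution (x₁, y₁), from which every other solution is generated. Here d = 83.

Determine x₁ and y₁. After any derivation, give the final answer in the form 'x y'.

82 9

√83 = [9; 9,18, …], period ℓ=2 (even) → k=1
step 0: (9, 1)  from 9·(1,0) + (0,1)
step 1: (82, 9)  from 9·(9,1) + (1,0)
→ (82, 9).  Check: 82²=6724, 83·9²=6723, difference 1.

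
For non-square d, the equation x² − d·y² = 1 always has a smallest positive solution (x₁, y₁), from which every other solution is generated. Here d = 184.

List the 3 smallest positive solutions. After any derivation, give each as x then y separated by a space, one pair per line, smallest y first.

√184 = [13; 1,1,3,2,1,2,1,2,3,1,1,26, …], period ℓ=12 (even) → k=11
a_0=13:  p_0=13·1+0=13,  q_0=13·0+1=1
a_1=1:  p_1=1·13+1=14,  q_1=1·1+0=1
…
a_3=3:  p_3=3·27+14=95,  q_3=3·2+1=7
a_4=2:  p_4=2·95+27=217,  q_4=2·7+2=16
a_5=1:  p_5=1·217+95=312,  q_5=1·16+7=23
a_6=2:  p_6=2·312+217=841,  q_6=2·23+16=62
a_7=1:  p_7=1·841+312=1153,  q_7=1·62+23=85
a_8=2:  p_8=2·1153+841=3147,  q_8=2·85+62=232
a_9=3:  p_9=3·3147+1153=10594,  q_9=3·232+85=781
a_10=1:  p_10=1·10594+3147=13741,  q_10=1·781+232=1013
a_11=1:  p_11=1·13741+10594=24335,  q_11=1·1013+781=1794
(x₁, y₁) = (24335, 1794);  24335² − 184·1794² = 1 ✓
(24335+1794√184)^2 = 1184384449 + 87313980√184
(24335+1794√184)^3 = 57643991108495 + 4249571404806√184

24335 1794
1184384449 87313980
57643991108495 4249571404806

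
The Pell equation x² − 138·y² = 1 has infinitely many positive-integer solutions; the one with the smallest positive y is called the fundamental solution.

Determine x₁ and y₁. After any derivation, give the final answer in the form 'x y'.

47 4

d=138: √d = [11; 1,2,1,22] (ℓ=4, even), read p_3/q_3
step 0: (11, 1)  from 11·(1,0) + (0,1)
…
step 2: (35, 3)  from 2·(12,1) + (11,1)
step 3: (47, 4)  from 1·(35,3) + (12,1)
→ (47, 4).  Check: 47²=2209, 138·4²=2208, difference 1.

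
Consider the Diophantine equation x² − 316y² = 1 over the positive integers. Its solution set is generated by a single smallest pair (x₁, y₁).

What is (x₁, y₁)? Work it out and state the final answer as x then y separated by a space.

[17; 1,3,2,8,2,3,1,34] for √316; ℓ=8 ⇒ convergent index 7
i=0: a=17 ⇒ p=17, q=1
…
i=2: a=3 ⇒ p=71, q=4
i=3: a=2 ⇒ p=160, q=9
i=4: a=8 ⇒ p=1351, q=76
i=5: a=2 ⇒ p=2862, q=161
i=6: a=3 ⇒ p=9937, q=559
i=7: a=1 ⇒ p=12799, q=720
(x₁, y₁) = (12799, 720);  12799² − 316·720² = 1 ✓

12799 720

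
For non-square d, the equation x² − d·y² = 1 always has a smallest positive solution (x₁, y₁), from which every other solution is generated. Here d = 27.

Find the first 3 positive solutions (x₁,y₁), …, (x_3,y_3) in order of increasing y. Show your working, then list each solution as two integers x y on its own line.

d=27: √d = [5; 5,10] (ℓ=2, even), read p_1/q_1
step 0: (5, 1)  from 5·(1,0) + (0,1)
step 1: (26, 5)  from 5·(5,1) + (1,0)
→ (26, 5).  Check: 26²=676, 27·5²=675, difference 1.
(x_2, y_2) = (26·26 + 27·5·5, 26·5 + 5·26) = (1351, 260)
(x_3, y_3) = (26·1351 + 27·5·260, 26·260 + 5·1351) = (70226, 13515)

26 5
1351 260
70226 13515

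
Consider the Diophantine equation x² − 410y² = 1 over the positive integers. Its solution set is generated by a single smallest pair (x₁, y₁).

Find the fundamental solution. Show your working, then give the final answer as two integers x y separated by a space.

√410 = [20; 4,40, …], period ℓ=2 (even) → k=1
step 0: (20, 1)  from 20·(1,0) + (0,1)
step 1: (81, 4)  from 4·(20,1) + (1,0)
→ (81, 4).  Check: 81²=6561, 410·4²=6560, difference 1.

81 4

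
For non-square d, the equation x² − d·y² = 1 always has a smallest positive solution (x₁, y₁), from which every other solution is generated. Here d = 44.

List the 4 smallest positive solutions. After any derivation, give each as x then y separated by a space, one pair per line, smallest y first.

[6; 1,1,1,2,1,1,1,12] for √44; ℓ=8 ⇒ convergent index 7
a_0=6:  p_0=6·1+0=6,  q_0=6·0+1=1
a_1=1:  p_1=1·6+1=7,  q_1=1·1+0=1
…
a_3=1:  p_3=1·13+7=20,  q_3=1·2+1=3
…
a_6=1:  p_6=1·73+53=126,  q_6=1·11+8=19
a_7=1:  p_7=1·126+73=199,  q_7=1·19+11=30
(x₁, y₁) = (199, 30);  199² − 44·30² = 1 ✓
(x_2, y_2) = (199·199 + 44·30·30, 199·30 + 30·199) = (79201, 11940)
(x_3, y_3) = (199·79201 + 44·30·11940, 199·11940 + 30·79201) = (31521799, 4752090)
(x_4, y_4) = (199·31521799 + 44·30·4752090, 199·4752090 + 30·31521799) = (12545596801, 1891319880)

199 30
79201 11940
31521799 4752090
12545596801 1891319880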